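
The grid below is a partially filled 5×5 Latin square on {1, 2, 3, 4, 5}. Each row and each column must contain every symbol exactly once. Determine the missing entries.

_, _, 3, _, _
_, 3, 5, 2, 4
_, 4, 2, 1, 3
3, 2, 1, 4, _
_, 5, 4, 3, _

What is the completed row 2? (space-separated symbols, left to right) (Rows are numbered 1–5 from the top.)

1 3 5 2 4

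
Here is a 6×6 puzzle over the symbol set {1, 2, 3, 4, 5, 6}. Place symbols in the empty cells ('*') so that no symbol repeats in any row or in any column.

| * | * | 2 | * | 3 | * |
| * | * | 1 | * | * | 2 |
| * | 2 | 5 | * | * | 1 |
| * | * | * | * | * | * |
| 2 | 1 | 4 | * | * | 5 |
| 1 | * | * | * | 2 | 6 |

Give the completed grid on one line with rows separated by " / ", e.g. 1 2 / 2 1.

Cell (r1,c6): row 1 has {2,3}; column 6 has {1,2,5,6} → 4.
Cell (r4,c6): row 4 is empty so far; column 6 has {1,2,4,5,6} → 3.
Cell (r5,c5): row 5 has {1,2,4,5}; column 5 has {2,3} → 6.
Cell (r6,c3): row 6 has {1,2,6}; column 3 has {1,2,4,5} → 3.
Cell (r3,c5): row 3 has {1,2,5}; column 5 has {2,3,6} → 4.
Cell (r4,c3): row 4 has {3}; column 3 has {1,2,3,4,5} → 6.
Cell (r5,c4): row 5 has {1,2,4,5,6}; column 4 is empty so far → 3.
Cell (r2,c5): row 2 has {1,2}; column 5 has {2,3,4,6} → 5.
Cell (r3,c4): row 3 has {1,2,4,5}; column 4 has {3} → 6.
Cell (r4,c5): row 4 has {3,6}; column 5 has {2,3,4,5,6} → 1.
Cell (r2,c4): row 2 has {1,2,5}; column 4 has {3,6} → 4.
Cell (r3,c1): row 3 has {1,2,4,5,6}; column 1 has {1,2} → 3.
Cell (r6,c4): row 6 has {1,2,3,6}; column 4 has {3,4,6} → 5.
Cell (r1,c4): row 1 has {2,3,4}; column 4 has {3,4,5,6} → 1.
Cell (r2,c1): row 2 has {1,2,4,5}; column 1 has {1,2,3} → 6.
Cell (r2,c2): row 2 has {1,2,4,5,6}; column 2 has {1,2} → 3.
Cell (r4,c4): row 4 has {1,3,6}; column 4 has {1,3,4,5,6} → 2.
Cell (r6,c2): row 6 has {1,2,3,5,6}; column 2 has {1,2,3} → 4.
Cell (r1,c1): row 1 has {1,2,3,4}; column 1 has {1,2,3,6} → 5.
Cell (r1,c2): row 1 has {1,2,3,4,5}; column 2 has {1,2,3,4} → 6.
Cell (r4,c1): row 4 has {1,2,3,6}; column 1 has {1,2,3,5,6} → 4.
Cell (r4,c2): row 4 has {1,2,3,4,6}; column 2 has {1,2,3,4,6} → 5.

5 6 2 1 3 4 / 6 3 1 4 5 2 / 3 2 5 6 4 1 / 4 5 6 2 1 3 / 2 1 4 3 6 5 / 1 4 3 5 2 6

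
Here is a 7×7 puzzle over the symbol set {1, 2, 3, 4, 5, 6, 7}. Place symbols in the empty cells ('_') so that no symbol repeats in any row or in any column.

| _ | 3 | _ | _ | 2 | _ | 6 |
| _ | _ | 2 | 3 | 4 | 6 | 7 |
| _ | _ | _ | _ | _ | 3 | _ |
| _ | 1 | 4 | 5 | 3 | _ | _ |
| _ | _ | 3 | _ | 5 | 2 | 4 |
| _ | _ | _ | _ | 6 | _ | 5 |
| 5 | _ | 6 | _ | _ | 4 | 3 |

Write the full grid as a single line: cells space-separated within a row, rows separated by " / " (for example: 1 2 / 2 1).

4 3 1 7 2 5 6 / 1 5 2 3 4 6 7 / 2 4 5 6 7 3 1 / 6 1 4 5 3 7 2 / 7 6 3 1 5 2 4 / 3 2 7 4 6 1 5 / 5 7 6 2 1 4 3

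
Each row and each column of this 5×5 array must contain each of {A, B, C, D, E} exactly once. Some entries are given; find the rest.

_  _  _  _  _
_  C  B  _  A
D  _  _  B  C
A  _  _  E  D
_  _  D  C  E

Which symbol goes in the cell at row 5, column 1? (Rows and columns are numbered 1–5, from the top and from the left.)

B

row 1 is empty so far; column 5 has {A,C,D,E} — only B is left for (r1,c5).
row 2 has {A,B,C}; column 1 has {A,D} — only E is left for (r2,c1).
row 2 has {A,B,C,E}; column 4 has {B,C,E} — only D is left for (r2,c4).
row 4 has {A,D,E}; column 2 has {C} — only B is left for (r4,c2).
row 4 has {A,B,D,E}; column 3 has {B,D} — only C is left for (r4,c3).
row 5 has {C,D,E}; column 1 has {A,D,E} — only B is left for (r5,c1).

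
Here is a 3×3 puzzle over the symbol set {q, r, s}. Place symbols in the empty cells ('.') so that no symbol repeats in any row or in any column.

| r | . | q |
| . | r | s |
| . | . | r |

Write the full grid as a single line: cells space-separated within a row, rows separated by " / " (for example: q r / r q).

r s q / q r s / s q r

At row 1, column 2: row 1 has {q,r}; column 2 has {r}; that leaves s.
At row 2, column 1: row 2 has {r,s}; column 1 has {r}; that leaves q.
At row 3, column 1: row 3 has {r}; column 1 has {q,r}; that leaves s.
At row 3, column 2: row 3 has {r,s}; column 2 has {r,s}; that leaves q.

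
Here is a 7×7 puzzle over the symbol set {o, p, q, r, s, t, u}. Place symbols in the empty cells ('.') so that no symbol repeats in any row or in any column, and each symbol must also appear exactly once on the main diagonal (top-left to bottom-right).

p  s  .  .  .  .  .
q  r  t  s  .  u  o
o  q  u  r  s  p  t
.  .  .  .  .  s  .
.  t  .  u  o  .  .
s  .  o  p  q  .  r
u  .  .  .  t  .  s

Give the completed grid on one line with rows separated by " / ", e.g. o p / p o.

At row 2, column 5: row 2 has {o,q,r,s,t,u}; column 5 has {o,q,s,t}; that leaves p.
At row 5, column 1: row 5 has {o,t,u}; column 1 has {o,p,q,s,u}; that leaves r.
At row 5, column 6: row 5 has {o,r,t,u}; column 6 has {p,s,u}; that leaves q.
At row 5, column 7: row 5 has {o,q,r,t,u}; column 7 has {o,r,s,t}; that leaves p.
At row 6, column 2: row 6 has {o,p,q,r,s}; column 2 has {q,r,s,t}; that leaves u.
At row 6, column 6: row 6 has {o,p,q,r,s,u}; column 6 has {p,q,s,u}; the diagonal has {o,p,r,s,u}; that leaves t.
At row 4, column 1: row 4 has {s}; column 1 has {o,p,q,r,s,u}; that leaves t.
At row 4, column 4: row 4 has {s,t}; column 4 has {p,r,s,u}; the diagonal has {o,p,r,s,t,u}; that leaves q.
At row 4, column 7: row 4 has {q,s,t}; column 7 has {o,p,r,s,t}; that leaves u.
At row 5, column 3: row 5 has {o,p,q,r,t,u}; column 3 has {o,t,u}; that leaves s.
At row 7, column 4: row 7 has {s,t,u}; column 4 has {p,q,r,s,u}; that leaves o.
At row 7, column 6: row 7 has {o,s,t,u}; column 6 has {p,q,s,t,u}; that leaves r.
At row 1, column 4: row 1 has {p,s}; column 4 has {o,p,q,r,s,u}; that leaves t.
At row 1, column 6: row 1 has {p,s,t}; column 6 has {p,q,r,s,t,u}; that leaves o.
At row 1, column 7: row 1 has {o,p,s,t}; column 7 has {o,p,r,s,t,u}; that leaves q.
At row 4, column 5: row 4 has {q,s,t,u}; column 5 has {o,p,q,s,t}; that leaves r.
At row 7, column 2: row 7 has {o,r,s,t,u}; column 2 has {q,r,s,t,u}; that leaves p.
At row 7, column 3: row 7 has {o,p,r,s,t,u}; column 3 has {o,s,t,u}; that leaves q.
At row 1, column 3: row 1 has {o,p,q,s,t}; column 3 has {o,q,s,t,u}; that leaves r.
At row 1, column 5: row 1 has {o,p,q,r,s,t}; column 5 has {o,p,q,r,s,t}; that leaves u.
At row 4, column 2: row 4 has {q,r,s,t,u}; column 2 has {p,q,r,s,t,u}; that leaves o.
At row 4, column 3: row 4 has {o,q,r,s,t,u}; column 3 has {o,q,r,s,t,u}; that leaves p.

p s r t u o q / q r t s p u o / o q u r s p t / t o p q r s u / r t s u o q p / s u o p q t r / u p q o t r s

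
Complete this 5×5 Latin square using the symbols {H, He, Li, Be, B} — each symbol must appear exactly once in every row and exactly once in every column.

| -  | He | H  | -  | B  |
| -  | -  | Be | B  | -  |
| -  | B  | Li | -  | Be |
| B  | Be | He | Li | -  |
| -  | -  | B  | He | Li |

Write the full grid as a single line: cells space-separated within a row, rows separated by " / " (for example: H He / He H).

Li He H Be B / H Li Be B He / He B Li H Be / B Be He Li H / Be H B He Li

(r1,c4) = Be
(r3,c4) = H
(r4,c5) = H
(r5,c2) = H
(r1,c1) = Li
(r2,c2) = Li
(r2,c5) = He
(r3,c1) = He
(r5,c1) = Be
(r2,c1) = H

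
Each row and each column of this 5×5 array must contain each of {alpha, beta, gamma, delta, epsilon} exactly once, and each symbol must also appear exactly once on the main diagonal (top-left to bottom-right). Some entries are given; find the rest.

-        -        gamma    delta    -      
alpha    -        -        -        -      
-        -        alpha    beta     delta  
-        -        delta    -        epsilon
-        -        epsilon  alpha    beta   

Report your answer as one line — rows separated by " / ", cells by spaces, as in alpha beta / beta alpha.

epsilon beta gamma delta alpha / alpha delta beta epsilon gamma / gamma epsilon alpha beta delta / beta alpha delta gamma epsilon / delta gamma epsilon alpha beta

(r1,c1) = epsilon
(r1,c5) = alpha
(r2,c3) = beta
(r2,c5) = gamma
(r3,c1) = gamma
(r3,c2) = epsilon
(r4,c1) = beta
(r4,c4) = gamma
(r5,c1) = delta
(r5,c2) = gamma
(r1,c2) = beta
(r2,c2) = delta
(r2,c4) = epsilon
(r4,c2) = alpha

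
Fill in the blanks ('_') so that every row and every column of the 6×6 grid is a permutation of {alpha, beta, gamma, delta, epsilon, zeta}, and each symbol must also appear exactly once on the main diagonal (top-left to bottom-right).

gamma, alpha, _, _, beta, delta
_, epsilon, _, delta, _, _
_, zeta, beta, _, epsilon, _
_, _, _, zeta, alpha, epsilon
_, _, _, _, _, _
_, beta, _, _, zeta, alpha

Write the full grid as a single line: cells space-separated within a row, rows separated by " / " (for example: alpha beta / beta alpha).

gamma alpha zeta epsilon beta delta / zeta epsilon alpha delta gamma beta / delta zeta beta alpha epsilon gamma / beta delta gamma zeta alpha epsilon / alpha gamma epsilon beta delta zeta / epsilon beta delta gamma zeta alpha

(r1,c4) = epsilon
(r2,c5) = gamma
(r3,c6) = gamma
(r5,c5) = delta
(r6,c4) = gamma
(r1,c3) = zeta
(r2,c3) = alpha
(r3,c4) = alpha
(r5,c2) = gamma
(r5,c3) = epsilon
(r5,c4) = beta
(r5,c6) = zeta
(r6,c3) = delta
(r2,c6) = beta
(r3,c1) = delta
(r4,c1) = beta
(r4,c2) = delta
(r4,c3) = gamma
(r5,c1) = alpha
(r6,c1) = epsilon
(r2,c1) = zeta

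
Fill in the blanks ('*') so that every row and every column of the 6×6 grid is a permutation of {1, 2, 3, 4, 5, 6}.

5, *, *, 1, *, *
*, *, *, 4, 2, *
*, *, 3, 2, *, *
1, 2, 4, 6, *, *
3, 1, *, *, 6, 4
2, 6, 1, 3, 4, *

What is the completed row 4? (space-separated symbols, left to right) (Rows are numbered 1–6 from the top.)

(r1,c5) = 3
(r2,c1) = 6
(r2,c3) = 5
(r3,c1) = 4
(r3,c2) = 5
(r3,c5) = 1
(r3,c6) = 6
(r4,c5) = 5
(r4,c6) = 3

1 2 4 6 5 3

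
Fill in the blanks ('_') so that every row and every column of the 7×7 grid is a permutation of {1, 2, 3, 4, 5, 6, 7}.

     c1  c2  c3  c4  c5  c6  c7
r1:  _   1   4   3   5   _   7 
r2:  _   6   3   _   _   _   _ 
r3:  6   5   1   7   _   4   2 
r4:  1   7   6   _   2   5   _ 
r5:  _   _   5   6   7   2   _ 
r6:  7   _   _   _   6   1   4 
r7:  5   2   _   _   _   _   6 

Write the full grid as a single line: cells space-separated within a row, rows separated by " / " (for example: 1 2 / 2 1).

2 1 4 3 5 6 7 / 4 6 3 2 1 7 5 / 6 5 1 7 3 4 2 / 1 7 6 4 2 5 3 / 3 4 5 6 7 2 1 / 7 3 2 5 6 1 4 / 5 2 7 1 4 3 6

row 1 has {1,3,4,5,7}; column 1 has {1,5,6,7} — only 2 is left for (r1,c1).
row 1 has {1,2,3,4,5,7}; column 6 has {1,2,4,5} — only 6 is left for (r1,c6).
row 2 has {3,6}; column 1 has {1,2,5,6,7} — only 4 is left for (r2,c1).
row 2 has {3,4,6}; column 5 has {2,5,6,7} — only 1 is left for (r2,c5).
row 2 has {1,3,4,6}; column 6 has {1,2,4,5,6} — only 7 is left for (r2,c6).
row 2 has {1,3,4,6,7}; column 7 has {2,4,6,7} — only 5 is left for (r2,c7).
row 3 has {1,2,4,5,6,7}; column 5 has {1,2,5,6,7} — only 3 is left for (r3,c5).
row 4 has {1,2,5,6,7}; column 4 has {3,6,7} — only 4 is left for (r4,c4).
row 4 has {1,2,4,5,6,7}; column 7 has {2,4,5,6,7} — only 3 is left for (r4,c7).
row 5 has {2,5,6,7}; column 1 has {1,2,4,5,6,7} — only 3 is left for (r5,c1).
row 5 has {2,3,5,6,7}; column 2 has {1,2,5,6,7} — only 4 is left for (r5,c2).
row 5 has {2,3,4,5,6,7}; column 7 has {2,3,4,5,6,7} — only 1 is left for (r5,c7).
row 6 has {1,4,6,7}; column 2 has {1,2,4,5,6,7} — only 3 is left for (r6,c2).
row 6 has {1,3,4,6,7}; column 3 has {1,3,4,5,6} — only 2 is left for (r6,c3).
row 6 has {1,2,3,4,6,7}; column 4 has {3,4,6,7} — only 5 is left for (r6,c4).
row 7 has {2,5,6}; column 3 has {1,2,3,4,5,6} — only 7 is left for (r7,c3).
row 7 has {2,5,6,7}; column 4 has {3,4,5,6,7} — only 1 is left for (r7,c4).
row 7 has {1,2,5,6,7}; column 5 has {1,2,3,5,6,7} — only 4 is left for (r7,c5).
row 7 has {1,2,4,5,6,7}; column 6 has {1,2,4,5,6,7} — only 3 is left for (r7,c6).
row 2 has {1,3,4,5,6,7}; column 4 has {1,3,4,5,6,7} — only 2 is left for (r2,c4).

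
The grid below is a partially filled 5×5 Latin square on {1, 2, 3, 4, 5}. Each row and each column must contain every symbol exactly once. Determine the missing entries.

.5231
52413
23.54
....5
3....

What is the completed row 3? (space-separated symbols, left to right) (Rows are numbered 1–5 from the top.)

2 3 1 5 4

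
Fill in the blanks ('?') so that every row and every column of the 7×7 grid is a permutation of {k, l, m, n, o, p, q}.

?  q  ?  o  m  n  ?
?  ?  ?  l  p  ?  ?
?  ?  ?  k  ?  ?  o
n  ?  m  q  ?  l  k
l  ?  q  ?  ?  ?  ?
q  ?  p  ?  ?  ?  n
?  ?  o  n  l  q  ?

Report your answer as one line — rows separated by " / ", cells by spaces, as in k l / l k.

Cell (r4,c5): row 4 has {k,l,m,n,q}; column 5 has {l,m,p} → o.
Cell (r6,c4): row 6 has {n,p,q}; column 4 has {k,l,n,o,q} → m.
Cell (r6,c5): row 6 has {m,n,p,q}; column 5 has {l,m,o,p} → k.
Cell (r6,c6): row 6 has {k,m,n,p,q}; column 6 has {l,n,q} → o.
Cell (r4,c2): row 4 has {k,l,m,n,o,q}; column 2 has {q} → p.
Cell (r5,c4): row 5 has {l,q}; column 4 has {k,l,m,n,o,q} → p.
Cell (r5,c5): row 5 has {l,p,q}; column 5 has {k,l,m,o,p} → n.
Cell (r5,c7): row 5 has {l,n,p,q}; column 7 has {k,n,o} → m.
Cell (r6,c2): row 6 has {k,m,n,o,p,q}; column 2 has {p,q} → l.
Cell (r7,c7): row 7 has {l,n,o,q}; column 7 has {k,m,n,o} → p.
Cell (r1,c7): row 1 has {m,n,o,q}; column 7 has {k,m,n,o,p} → l.
Cell (r2,c7): row 2 has {l,p}; column 7 has {k,l,m,n,o,p} → q.
Cell (r3,c5): row 3 has {k,o}; column 5 has {k,l,m,n,o,p} → q.
Cell (r5,c6): row 5 has {l,m,n,p,q}; column 6 has {l,n,o,q} → k.
Cell (r1,c3): row 1 has {l,m,n,o,q}; column 3 has {m,o,p,q} → k.
Cell (r2,c3): row 2 has {l,p,q}; column 3 has {k,m,o,p,q} → n.
Cell (r2,c6): row 2 has {l,n,p,q}; column 6 has {k,l,n,o,q} → m.
Cell (r3,c3): row 3 has {k,o,q}; column 3 has {k,m,n,o,p,q} → l.
Cell (r3,c6): row 3 has {k,l,o,q}; column 6 has {k,l,m,n,o,q} → p.
Cell (r5,c2): row 5 has {k,l,m,n,p,q}; column 2 has {l,p,q} → o.
Cell (r1,c1): row 1 has {k,l,m,n,o,q}; column 1 has {l,n,q} → p.
Cell (r2,c2): row 2 has {l,m,n,p,q}; column 2 has {l,o,p,q} → k.
Cell (r3,c1): row 3 has {k,l,o,p,q}; column 1 has {l,n,p,q} → m.
Cell (r3,c2): row 3 has {k,l,m,o,p,q}; column 2 has {k,l,o,p,q} → n.
Cell (r7,c1): row 7 has {l,n,o,p,q}; column 1 has {l,m,n,p,q} → k.
Cell (r7,c2): row 7 has {k,l,n,o,p,q}; column 2 has {k,l,n,o,p,q} → m.
Cell (r2,c1): row 2 has {k,l,m,n,p,q}; column 1 has {k,l,m,n,p,q} → o.

p q k o m n l / o k n l p m q / m n l k q p o / n p m q o l k / l o q p n k m / q l p m k o n / k m o n l q p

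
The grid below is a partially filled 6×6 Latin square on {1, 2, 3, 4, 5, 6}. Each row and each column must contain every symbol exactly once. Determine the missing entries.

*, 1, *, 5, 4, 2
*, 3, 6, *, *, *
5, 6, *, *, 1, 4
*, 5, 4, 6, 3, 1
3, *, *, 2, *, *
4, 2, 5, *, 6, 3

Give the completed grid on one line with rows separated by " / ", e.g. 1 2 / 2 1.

6 1 3 5 4 2 / 1 3 6 4 2 5 / 5 6 2 3 1 4 / 2 5 4 6 3 1 / 3 4 1 2 5 6 / 4 2 5 1 6 3

row 1 has {1,2,4,5}; column 1 has {3,4,5} — only 6 is left for (r1,c1).
row 1 has {1,2,4,5,6}; column 3 has {4,5,6} — only 3 is left for (r1,c3).
row 2 has {3,6}; column 6 has {1,2,3,4} — only 5 is left for (r2,c6).
row 3 has {1,4,5,6}; column 3 has {3,4,5,6} — only 2 is left for (r3,c3).
row 3 has {1,2,4,5,6}; column 4 has {2,5,6} — only 3 is left for (r3,c4).
row 4 has {1,3,4,5,6}; column 1 has {3,4,5,6} — only 2 is left for (r4,c1).
row 5 has {2,3}; column 2 has {1,2,3,5,6} — only 4 is left for (r5,c2).
row 5 has {2,3,4}; column 3 has {2,3,4,5,6} — only 1 is left for (r5,c3).
row 5 has {1,2,3,4}; column 5 has {1,3,4,6} — only 5 is left for (r5,c5).
row 5 has {1,2,3,4,5}; column 6 has {1,2,3,4,5} — only 6 is left for (r5,c6).
row 6 has {2,3,4,5,6}; column 4 has {2,3,5,6} — only 1 is left for (r6,c4).
row 2 has {3,5,6}; column 1 has {2,3,4,5,6} — only 1 is left for (r2,c1).
row 2 has {1,3,5,6}; column 4 has {1,2,3,5,6} — only 4 is left for (r2,c4).
row 2 has {1,3,4,5,6}; column 5 has {1,3,4,5,6} — only 2 is left for (r2,c5).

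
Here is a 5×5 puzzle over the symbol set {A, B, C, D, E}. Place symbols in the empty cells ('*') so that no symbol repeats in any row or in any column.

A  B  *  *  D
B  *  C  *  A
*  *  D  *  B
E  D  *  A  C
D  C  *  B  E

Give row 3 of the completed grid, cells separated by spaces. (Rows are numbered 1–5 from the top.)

C A D E B

row 1 has {A,B,D}; column 3 has {C,D} — only E is left for (r1,c3).
row 1 has {A,B,D,E}; column 4 has {A,B} — only C is left for (r1,c4).
row 2 has {A,B,C}; column 2 has {B,C,D} — only E is left for (r2,c2).
row 2 has {A,B,C,E}; column 4 has {A,B,C} — only D is left for (r2,c4).
row 3 has {B,D}; column 1 has {A,B,D,E} — only C is left for (r3,c1).
row 3 has {B,C,D}; column 2 has {B,C,D,E} — only A is left for (r3,c2).
row 3 has {A,B,C,D}; column 4 has {A,B,C,D} — only E is left for (r3,c4).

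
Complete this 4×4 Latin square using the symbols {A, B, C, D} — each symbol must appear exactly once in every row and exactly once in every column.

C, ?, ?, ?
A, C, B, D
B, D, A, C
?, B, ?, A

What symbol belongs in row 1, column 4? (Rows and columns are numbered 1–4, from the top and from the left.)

B

(r1,c2) = A
(r1,c3) = D
(r1,c4) = B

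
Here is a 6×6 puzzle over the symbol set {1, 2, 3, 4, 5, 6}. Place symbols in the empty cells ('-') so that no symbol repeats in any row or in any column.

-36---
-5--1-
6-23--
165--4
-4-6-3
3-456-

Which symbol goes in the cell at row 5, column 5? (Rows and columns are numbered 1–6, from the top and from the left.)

2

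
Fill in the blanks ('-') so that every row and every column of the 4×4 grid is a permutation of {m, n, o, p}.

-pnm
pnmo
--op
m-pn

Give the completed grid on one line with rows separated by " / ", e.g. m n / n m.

o p n m / p n m o / n m o p / m o p n

Cell (r1,c1): row 1 has {m,n,p}; column 1 has {m,p} → o.
Cell (r3,c1): row 3 has {o,p}; column 1 has {m,o,p} → n.
Cell (r3,c2): row 3 has {n,o,p}; column 2 has {n,p} → m.
Cell (r4,c2): row 4 has {m,n,p}; column 2 has {m,n,p} → o.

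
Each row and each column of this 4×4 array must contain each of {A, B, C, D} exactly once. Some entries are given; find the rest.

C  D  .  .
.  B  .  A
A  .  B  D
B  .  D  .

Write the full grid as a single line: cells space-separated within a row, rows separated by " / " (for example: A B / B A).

C D A B / D B C A / A C B D / B A D C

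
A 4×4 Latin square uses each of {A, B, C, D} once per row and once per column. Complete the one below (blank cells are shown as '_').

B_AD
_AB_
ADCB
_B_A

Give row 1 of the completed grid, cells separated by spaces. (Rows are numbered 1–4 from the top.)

B C A D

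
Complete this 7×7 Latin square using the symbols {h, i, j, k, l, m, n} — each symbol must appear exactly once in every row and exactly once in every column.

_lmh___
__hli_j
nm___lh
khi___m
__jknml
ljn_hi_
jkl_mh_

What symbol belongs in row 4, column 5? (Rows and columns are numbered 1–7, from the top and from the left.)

l

(r1,c1) = i
(r2,c1) = m
(r2,c2) = n
(r2,c6) = k
(r3,c3) = k
(r3,c5) = j
(r4,c5) = l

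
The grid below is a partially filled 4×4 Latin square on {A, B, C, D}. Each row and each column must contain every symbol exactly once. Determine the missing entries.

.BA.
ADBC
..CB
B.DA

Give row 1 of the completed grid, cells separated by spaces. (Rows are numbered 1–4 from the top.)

C B A D

(r1,c4) = D
(r3,c1) = D
(r3,c2) = A
(r4,c2) = C
(r1,c1) = C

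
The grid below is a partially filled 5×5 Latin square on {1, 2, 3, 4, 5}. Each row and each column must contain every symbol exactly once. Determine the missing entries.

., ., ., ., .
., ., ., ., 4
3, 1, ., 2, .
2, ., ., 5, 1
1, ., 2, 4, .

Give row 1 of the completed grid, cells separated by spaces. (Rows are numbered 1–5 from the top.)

4 3 5 1 2

At row 2, column 1: row 2 has {4}; column 1 has {1,2,3}; that leaves 5.
At row 3, column 5: row 3 has {1,2,3}; column 5 has {1,4}; that leaves 5.
At row 5, column 5: row 5 has {1,2,4}; column 5 has {1,4,5}; that leaves 3.
At row 1, column 1: row 1 is empty so far; column 1 has {1,2,3,5}; that leaves 4.
At row 1, column 5: row 1 has {4}; column 5 has {1,3,4,5}; that leaves 2.
At row 3, column 3: row 3 has {1,2,3,5}; column 3 has {2}; that leaves 4.
At row 4, column 3: row 4 has {1,2,5}; column 3 has {2,4}; that leaves 3.
At row 5, column 2: row 5 has {1,2,3,4}; column 2 has {1}; that leaves 5.
At row 1, column 2: row 1 has {2,4}; column 2 has {1,5}; that leaves 3.
At row 1, column 4: row 1 has {2,3,4}; column 4 has {2,4,5}; that leaves 1.
At row 2, column 2: row 2 has {4,5}; column 2 has {1,3,5}; that leaves 2.
At row 2, column 3: row 2 has {2,4,5}; column 3 has {2,3,4}; that leaves 1.
At row 2, column 4: row 2 has {1,2,4,5}; column 4 has {1,2,4,5}; that leaves 3.
At row 4, column 2: row 4 has {1,2,3,5}; column 2 has {1,2,3,5}; that leaves 4.
At row 1, column 3: row 1 has {1,2,3,4}; column 3 has {1,2,3,4}; that leaves 5.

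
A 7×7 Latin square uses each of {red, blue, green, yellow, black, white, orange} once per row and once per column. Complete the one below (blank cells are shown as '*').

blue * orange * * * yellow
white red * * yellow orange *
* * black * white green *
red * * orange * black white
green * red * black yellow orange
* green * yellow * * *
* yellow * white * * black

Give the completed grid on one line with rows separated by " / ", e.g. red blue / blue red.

blue black orange green red white yellow / white red blue black yellow orange green / yellow orange black red white green blue / red blue yellow orange green black white / green white red blue black yellow orange / black green white yellow orange blue red / orange yellow green white blue red black

Cell (r4,c2): row 4 has {red,black,white,orange}; column 2 has {red,green,yellow} → blue.
Cell (r4,c5): row 4 has {red,blue,black,white,orange}; column 5 has {yellow,black,white} → green.
Cell (r5,c2): row 5 has {red,green,yellow,black,orange}; column 2 has {red,blue,green,yellow} → white.
Cell (r5,c4): row 5 has {red,green,yellow,black,white,orange}; column 4 has {yellow,white,orange} → blue.
Cell (r7,c1): row 7 has {yellow,black,white}; column 1 has {red,blue,green,white} → orange.
Cell (r1,c2): row 1 has {blue,yellow,orange}; column 2 has {red,blue,green,yellow,white} → black.
Cell (r1,c5): row 1 has {blue,yellow,black,orange}; column 5 has {green,yellow,black,white} → red.
Cell (r1,c6): row 1 has {red,blue,yellow,black,orange}; column 6 has {green,yellow,black,orange} → white.
Cell (r3,c1): row 3 has {green,black,white}; column 1 has {red,blue,green,white,orange} → yellow.
Cell (r3,c2): row 3 has {green,yellow,black,white}; column 2 has {red,blue,green,yellow,black,white} → orange.
Cell (r3,c4): row 3 has {green,yellow,black,white,orange}; column 4 has {blue,yellow,white,orange} → red.
Cell (r3,c7): row 3 has {red,green,yellow,black,white,orange}; column 7 has {yellow,black,white,orange} → blue.
Cell (r4,c3): row 4 has {red,blue,green,black,white,orange}; column 3 has {red,black,orange} → yellow.
Cell (r6,c1): row 6 has {green,yellow}; column 1 has {red,blue,green,yellow,white,orange} → black.
Cell (r6,c7): row 6 has {green,yellow,black}; column 7 has {blue,yellow,black,white,orange} → red.
Cell (r7,c5): row 7 has {yellow,black,white,orange}; column 5 has {red,green,yellow,black,white} → blue.
Cell (r7,c6): row 7 has {blue,yellow,black,white,orange}; column 6 has {green,yellow,black,white,orange} → red.
Cell (r1,c4): row 1 has {red,blue,yellow,black,white,orange}; column 4 has {red,blue,yellow,white,orange} → green.
Cell (r2,c4): row 2 has {red,yellow,white,orange}; column 4 has {red,blue,green,yellow,white,orange} → black.
Cell (r2,c7): row 2 has {red,yellow,black,white,orange}; column 7 has {red,blue,yellow,black,white,orange} → green.
Cell (r6,c5): row 6 has {red,green,yellow,black}; column 5 has {red,blue,green,yellow,black,white} → orange.
Cell (r6,c6): row 6 has {red,green,yellow,black,orange}; column 6 has {red,green,yellow,black,white,orange} → blue.
Cell (r7,c3): row 7 has {red,blue,yellow,black,white,orange}; column 3 has {red,yellow,black,orange} → green.
Cell (r2,c3): row 2 has {red,green,yellow,black,white,orange}; column 3 has {red,green,yellow,black,orange} → blue.
Cell (r6,c3): row 6 has {red,blue,green,yellow,black,orange}; column 3 has {red,blue,green,yellow,black,orange} → white.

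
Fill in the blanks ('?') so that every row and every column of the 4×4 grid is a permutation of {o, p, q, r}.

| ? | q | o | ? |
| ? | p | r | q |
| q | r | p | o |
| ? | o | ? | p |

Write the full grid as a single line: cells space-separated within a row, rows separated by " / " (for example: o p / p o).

(r1,c4) = r
(r2,c1) = o
(r4,c1) = r
(r4,c3) = q
(r1,c1) = p

p q o r / o p r q / q r p o / r o q p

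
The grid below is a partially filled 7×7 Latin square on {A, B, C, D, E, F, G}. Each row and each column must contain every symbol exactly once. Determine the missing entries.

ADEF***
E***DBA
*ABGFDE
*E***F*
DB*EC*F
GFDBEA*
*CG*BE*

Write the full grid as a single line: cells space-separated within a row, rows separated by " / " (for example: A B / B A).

A D E F G C B / E G F C D B A / C A B G F D E / B E C D A F G / D B A E C G F / G F D B E A C / F C G A B E D

At row 1, column 5: row 1 has {A,D,E,F}; column 5 has {B,C,D,E,F}; that leaves G.
At row 1, column 6: row 1 has {A,D,E,F,G}; column 6 has {A,B,D,E,F}; that leaves C.
At row 1, column 7: row 1 has {A,C,D,E,F,G}; column 7 has {A,E,F}; that leaves B.
At row 2, column 2: row 2 has {A,B,D,E}; column 2 has {A,B,C,D,E,F}; that leaves G.
At row 2, column 4: row 2 has {A,B,D,E,G}; column 4 has {B,E,F,G}; that leaves C.
At row 3, column 1: row 3 has {A,B,D,E,F,G}; column 1 has {A,D,E,G}; that leaves C.
At row 4, column 1: row 4 has {E,F}; column 1 has {A,C,D,E,G}; that leaves B.
At row 4, column 5: row 4 has {B,E,F}; column 5 has {B,C,D,E,F,G}; that leaves A.
At row 5, column 3: row 5 has {B,C,D,E,F}; column 3 has {B,D,E,G}; that leaves A.
At row 5, column 6: row 5 has {A,B,C,D,E,F}; column 6 has {A,B,C,D,E,F}; that leaves G.
At row 6, column 7: row 6 has {A,B,D,E,F,G}; column 7 has {A,B,E,F}; that leaves C.
At row 7, column 1: row 7 has {B,C,E,G}; column 1 has {A,B,C,D,E,G}; that leaves F.
At row 7, column 7: row 7 has {B,C,E,F,G}; column 7 has {A,B,C,E,F}; that leaves D.
At row 2, column 3: row 2 has {A,B,C,D,E,G}; column 3 has {A,B,D,E,G}; that leaves F.
At row 4, column 3: row 4 has {A,B,E,F}; column 3 has {A,B,D,E,F,G}; that leaves C.
At row 4, column 4: row 4 has {A,B,C,E,F}; column 4 has {B,C,E,F,G}; that leaves D.
At row 4, column 7: row 4 has {A,B,C,D,E,F}; column 7 has {A,B,C,D,E,F}; that leaves G.
At row 7, column 4: row 7 has {B,C,D,E,F,G}; column 4 has {B,C,D,E,F,G}; that leaves A.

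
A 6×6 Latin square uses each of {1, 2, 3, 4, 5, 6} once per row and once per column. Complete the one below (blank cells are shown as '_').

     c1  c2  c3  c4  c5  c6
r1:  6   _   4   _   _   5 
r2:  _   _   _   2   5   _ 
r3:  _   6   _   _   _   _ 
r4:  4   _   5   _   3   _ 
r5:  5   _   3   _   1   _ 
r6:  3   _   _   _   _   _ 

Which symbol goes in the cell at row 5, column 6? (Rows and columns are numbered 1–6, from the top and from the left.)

2

At row 1, column 5: row 1 has {4,5,6}; column 5 has {1,3,5}; that leaves 2.
At row 2, column 1: row 2 has {2,5}; column 1 has {3,4,5,6}; that leaves 1.
At row 2, column 3: row 2 has {1,2,5}; column 3 has {3,4,5}; that leaves 6.
At row 3, column 1: row 3 has {6}; column 1 has {1,3,4,5,6}; that leaves 2.
At row 3, column 3: row 3 has {2,6}; column 3 has {3,4,5,6}; that leaves 1.
At row 3, column 5: row 3 has {1,2,6}; column 5 has {1,2,3,5}; that leaves 4.
At row 3, column 6: row 3 has {1,2,4,6}; column 6 has {5}; that leaves 3.
At row 6, column 3: row 6 has {3}; column 3 has {1,3,4,5,6}; that leaves 2.
At row 6, column 5: row 6 has {2,3}; column 5 has {1,2,3,4,5}; that leaves 6.
At row 2, column 6: row 2 has {1,2,5,6}; column 6 has {3,5}; that leaves 4.
At row 3, column 4: row 3 has {1,2,3,4,6}; column 4 has {2}; that leaves 5.
At row 6, column 6: row 6 has {2,3,6}; column 6 has {3,4,5}; that leaves 1.
At row 2, column 2: row 2 has {1,2,4,5,6}; column 2 has {6}; that leaves 3.
At row 6, column 4: row 6 has {1,2,3,6}; column 4 has {2,5}; that leaves 4.
At row 1, column 2: row 1 has {2,4,5,6}; column 2 has {3,6}; that leaves 1.
At row 1, column 4: row 1 has {1,2,4,5,6}; column 4 has {2,4,5}; that leaves 3.
At row 4, column 2: row 4 has {3,4,5}; column 2 has {1,3,6}; that leaves 2.
At row 4, column 6: row 4 has {2,3,4,5}; column 6 has {1,3,4,5}; that leaves 6.
At row 5, column 2: row 5 has {1,3,5}; column 2 has {1,2,3,6}; that leaves 4.
At row 5, column 4: row 5 has {1,3,4,5}; column 4 has {2,3,4,5}; that leaves 6.
At row 5, column 6: row 5 has {1,3,4,5,6}; column 6 has {1,3,4,5,6}; that leaves 2.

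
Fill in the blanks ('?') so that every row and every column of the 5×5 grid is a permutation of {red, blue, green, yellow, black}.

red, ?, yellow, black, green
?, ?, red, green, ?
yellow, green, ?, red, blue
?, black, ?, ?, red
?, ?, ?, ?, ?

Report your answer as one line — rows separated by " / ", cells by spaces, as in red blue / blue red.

red blue yellow black green / blue yellow red green black / yellow green black red blue / green black blue yellow red / black red green blue yellow

(r1,c2): row 1 has {red,green,yellow,black}; column 2 has {green,black}, so it must be blue.
(r2,c2): row 2 has {red,green}; column 2 has {blue,green,black}, so it must be yellow.
(r2,c5): row 2 has {red,green,yellow}; column 5 has {red,blue,green}, so it must be black.
(r3,c3): row 3 has {red,blue,green,yellow}; column 3 has {red,yellow}, so it must be black.
(r5,c2): row 5 is empty so far; column 2 has {blue,green,yellow,black}, so it must be red.
(r5,c5): row 5 has {red}; column 5 has {red,blue,green,black}, so it must be yellow.
(r2,c1): row 2 has {red,green,yellow,black}; column 1 has {red,yellow}, so it must be blue.
(r4,c1): row 4 has {red,black}; column 1 has {red,blue,yellow}, so it must be green.
(r4,c3): row 4 has {red,green,black}; column 3 has {red,yellow,black}, so it must be blue.
(r4,c4): row 4 has {red,blue,green,black}; column 4 has {red,green,black}, so it must be yellow.
(r5,c1): row 5 has {red,yellow}; column 1 has {red,blue,green,yellow}, so it must be black.
(r5,c3): row 5 has {red,yellow,black}; column 3 has {red,blue,yellow,black}, so it must be green.
(r5,c4): row 5 has {red,green,yellow,black}; column 4 has {red,green,yellow,black}, so it must be blue.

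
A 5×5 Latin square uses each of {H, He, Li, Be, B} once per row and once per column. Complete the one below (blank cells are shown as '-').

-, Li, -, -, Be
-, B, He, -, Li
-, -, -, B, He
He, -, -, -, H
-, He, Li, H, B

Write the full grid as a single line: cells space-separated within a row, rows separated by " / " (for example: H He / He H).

B Li H He Be / H B He Be Li / Li H Be B He / He Be B Li H / Be He Li H B

(r1,c4) = He
(r2,c4) = Be
(r4,c2) = Be
(r4,c3) = B
(r4,c4) = Li
(r5,c1) = Be
(r1,c3) = H
(r2,c1) = H
(r3,c1) = Li
(r3,c2) = H
(r3,c3) = Be
(r1,c1) = B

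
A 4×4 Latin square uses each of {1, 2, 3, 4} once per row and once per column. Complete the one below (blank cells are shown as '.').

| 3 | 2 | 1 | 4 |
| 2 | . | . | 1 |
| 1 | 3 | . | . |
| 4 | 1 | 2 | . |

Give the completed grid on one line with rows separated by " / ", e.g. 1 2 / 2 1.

(r2,c2) = 4
(r2,c3) = 3
(r3,c3) = 4
(r3,c4) = 2
(r4,c4) = 3

3 2 1 4 / 2 4 3 1 / 1 3 4 2 / 4 1 2 3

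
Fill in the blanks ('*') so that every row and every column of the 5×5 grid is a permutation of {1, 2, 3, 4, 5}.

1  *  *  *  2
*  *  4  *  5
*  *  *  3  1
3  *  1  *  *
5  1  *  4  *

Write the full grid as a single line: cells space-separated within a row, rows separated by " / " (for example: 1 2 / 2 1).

At row 1, column 4: row 1 has {1,2}; column 4 has {3,4}; that leaves 5.
At row 2, column 1: row 2 has {4,5}; column 1 has {1,3,5}; that leaves 2.
At row 2, column 2: row 2 has {2,4,5}; column 2 has {1}; that leaves 3.
At row 2, column 4: row 2 has {2,3,4,5}; column 4 has {3,4,5}; that leaves 1.
At row 3, column 1: row 3 has {1,3}; column 1 has {1,2,3,5}; that leaves 4.
At row 4, column 4: row 4 has {1,3}; column 4 has {1,3,4,5}; that leaves 2.
At row 4, column 5: row 4 has {1,2,3}; column 5 has {1,2,5}; that leaves 4.
At row 5, column 5: row 5 has {1,4,5}; column 5 has {1,2,4,5}; that leaves 3.
At row 1, column 2: row 1 has {1,2,5}; column 2 has {1,3}; that leaves 4.
At row 1, column 3: row 1 has {1,2,4,5}; column 3 has {1,4}; that leaves 3.
At row 4, column 2: row 4 has {1,2,3,4}; column 2 has {1,3,4}; that leaves 5.
At row 5, column 3: row 5 has {1,3,4,5}; column 3 has {1,3,4}; that leaves 2.
At row 3, column 2: row 3 has {1,3,4}; column 2 has {1,3,4,5}; that leaves 2.
At row 3, column 3: row 3 has {1,2,3,4}; column 3 has {1,2,3,4}; that leaves 5.

1 4 3 5 2 / 2 3 4 1 5 / 4 2 5 3 1 / 3 5 1 2 4 / 5 1 2 4 3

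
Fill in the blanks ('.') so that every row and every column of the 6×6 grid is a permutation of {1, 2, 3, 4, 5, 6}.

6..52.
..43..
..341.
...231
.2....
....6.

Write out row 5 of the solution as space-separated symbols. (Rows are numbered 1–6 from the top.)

1 2 5 6 4 3

At row 1, column 3: row 1 has {2,5,6}; column 3 has {3,4}; that leaves 1.
At row 2, column 5: row 2 has {3,4}; column 5 has {1,2,3,6}; that leaves 5.
At row 5, column 5: row 5 has {2}; column 5 has {1,2,3,5,6}; that leaves 4.
At row 6, column 4: row 6 has {6}; column 4 has {2,3,4,5}; that leaves 1.
At row 5, column 4: row 5 has {2,4}; column 4 has {1,2,3,4,5}; that leaves 6.
At row 5, column 3: row 5 has {2,4,6}; column 3 has {1,3,4}; that leaves 5.
At row 5, column 6: row 5 has {2,4,5,6}; column 6 has {1}; that leaves 3.
At row 6, column 3: row 6 has {1,6}; column 3 has {1,3,4,5}; that leaves 2.
At row 1, column 6: row 1 has {1,2,5,6}; column 6 has {1,3}; that leaves 4.
At row 4, column 3: row 4 has {1,2,3}; column 3 has {1,2,3,4,5}; that leaves 6.
At row 5, column 1: row 5 has {2,3,4,5,6}; column 1 has {6}; that leaves 1.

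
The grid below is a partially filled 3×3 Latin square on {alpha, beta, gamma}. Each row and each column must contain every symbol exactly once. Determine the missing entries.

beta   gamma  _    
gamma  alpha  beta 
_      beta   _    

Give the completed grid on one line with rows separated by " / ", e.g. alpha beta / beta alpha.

beta gamma alpha / gamma alpha beta / alpha beta gamma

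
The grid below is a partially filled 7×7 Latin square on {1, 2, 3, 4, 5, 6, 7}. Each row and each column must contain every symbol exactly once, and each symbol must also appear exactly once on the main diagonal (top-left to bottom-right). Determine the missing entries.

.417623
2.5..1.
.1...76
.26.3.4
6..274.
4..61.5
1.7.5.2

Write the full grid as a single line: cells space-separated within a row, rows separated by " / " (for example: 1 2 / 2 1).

(r1,c1) = 5
(r2,c5) = 4
(r2,c7) = 7
(r3,c1) = 3
(r3,c3) = 4
(r3,c4) = 5
(r3,c5) = 2
(r4,c1) = 7
(r4,c4) = 1
(r4,c6) = 5
(r5,c3) = 3
(r5,c7) = 1
(r6,c3) = 2
(r6,c6) = 3
(r7,c6) = 6
(r2,c2) = 6
(r2,c4) = 3
(r5,c2) = 5
(r6,c2) = 7
(r7,c2) = 3
(r7,c4) = 4

5 4 1 7 6 2 3 / 2 6 5 3 4 1 7 / 3 1 4 5 2 7 6 / 7 2 6 1 3 5 4 / 6 5 3 2 7 4 1 / 4 7 2 6 1 3 5 / 1 3 7 4 5 6 2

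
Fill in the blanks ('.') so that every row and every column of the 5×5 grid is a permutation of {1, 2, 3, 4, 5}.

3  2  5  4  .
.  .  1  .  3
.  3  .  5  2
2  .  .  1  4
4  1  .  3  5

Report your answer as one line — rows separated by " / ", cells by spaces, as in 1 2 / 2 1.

row 1 has {2,3,4,5}; column 5 has {2,3,4,5} — only 1 is left for (r1,c5).
row 2 has {1,3}; column 1 has {2,3,4} — only 5 is left for (r2,c1).
row 2 has {1,3,5}; column 2 has {1,2,3} — only 4 is left for (r2,c2).
row 2 has {1,3,4,5}; column 4 has {1,3,4,5} — only 2 is left for (r2,c4).
row 3 has {2,3,5}; column 1 has {2,3,4,5} — only 1 is left for (r3,c1).
row 3 has {1,2,3,5}; column 3 has {1,5} — only 4 is left for (r3,c3).
row 4 has {1,2,4}; column 2 has {1,2,3,4} — only 5 is left for (r4,c2).
row 4 has {1,2,4,5}; column 3 has {1,4,5} — only 3 is left for (r4,c3).
row 5 has {1,3,4,5}; column 3 has {1,3,4,5} — only 2 is left for (r5,c3).

3 2 5 4 1 / 5 4 1 2 3 / 1 3 4 5 2 / 2 5 3 1 4 / 4 1 2 3 5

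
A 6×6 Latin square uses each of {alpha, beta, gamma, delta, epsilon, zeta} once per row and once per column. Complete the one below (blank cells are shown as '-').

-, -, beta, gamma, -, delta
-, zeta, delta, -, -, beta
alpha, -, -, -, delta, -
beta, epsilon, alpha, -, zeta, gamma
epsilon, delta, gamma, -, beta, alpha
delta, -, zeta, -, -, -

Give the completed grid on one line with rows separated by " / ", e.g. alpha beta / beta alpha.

zeta alpha beta gamma epsilon delta / gamma zeta delta epsilon alpha beta / alpha gamma epsilon beta delta zeta / beta epsilon alpha delta zeta gamma / epsilon delta gamma zeta beta alpha / delta beta zeta alpha gamma epsilon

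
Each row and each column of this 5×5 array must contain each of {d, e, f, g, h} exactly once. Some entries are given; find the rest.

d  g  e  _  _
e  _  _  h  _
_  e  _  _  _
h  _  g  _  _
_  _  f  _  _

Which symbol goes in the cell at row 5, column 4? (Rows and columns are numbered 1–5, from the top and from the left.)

d

At row 1, column 4: row 1 has {d,e,g}; column 4 has {h}; that leaves f.
At row 1, column 5: row 1 has {d,e,f,g}; column 5 is empty so far; that leaves h.
At row 2, column 3: row 2 has {e,h}; column 3 has {e,f,g}; that leaves d.
At row 3, column 3: row 3 has {e}; column 3 has {d,e,f,g}; that leaves h.
At row 5, column 1: row 5 has {f}; column 1 has {d,e,h}; that leaves g.
At row 2, column 2: row 2 has {d,e,h}; column 2 has {e,g}; that leaves f.
At row 2, column 5: row 2 has {d,e,f,h}; column 5 has {h}; that leaves g.
At row 3, column 1: row 3 has {e,h}; column 1 has {d,e,g,h}; that leaves f.
At row 3, column 5: row 3 has {e,f,h}; column 5 has {g,h}; that leaves d.
At row 4, column 2: row 4 has {g,h}; column 2 has {e,f,g}; that leaves d.
At row 4, column 4: row 4 has {d,g,h}; column 4 has {f,h}; that leaves e.
At row 4, column 5: row 4 has {d,e,g,h}; column 5 has {d,g,h}; that leaves f.
At row 5, column 2: row 5 has {f,g}; column 2 has {d,e,f,g}; that leaves h.
At row 5, column 4: row 5 has {f,g,h}; column 4 has {e,f,h}; that leaves d.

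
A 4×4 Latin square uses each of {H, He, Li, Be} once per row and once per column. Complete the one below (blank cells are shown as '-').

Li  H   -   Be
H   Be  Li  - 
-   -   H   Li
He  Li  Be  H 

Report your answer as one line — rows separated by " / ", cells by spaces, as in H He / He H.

Li H He Be / H Be Li He / Be He H Li / He Li Be H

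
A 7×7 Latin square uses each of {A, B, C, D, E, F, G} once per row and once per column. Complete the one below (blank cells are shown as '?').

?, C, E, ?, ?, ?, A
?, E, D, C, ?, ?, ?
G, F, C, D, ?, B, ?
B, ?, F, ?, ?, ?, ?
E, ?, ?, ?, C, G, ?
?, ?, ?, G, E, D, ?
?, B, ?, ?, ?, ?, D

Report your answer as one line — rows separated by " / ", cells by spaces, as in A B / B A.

(r1,c6) = F
(r2,c6) = A
(r3,c5) = A
(r3,c7) = E
(r6,c2) = A
(r6,c3) = B
(r1,c1) = D
(r1,c4) = B
(r1,c5) = G
(r2,c1) = F
(r2,c5) = B
(r2,c7) = G
(r4,c5) = D
(r4,c7) = C
(r5,c2) = D
(r5,c3) = A
(r5,c4) = F
(r5,c7) = B
(r6,c1) = C
(r6,c7) = F
(r7,c1) = A
(r7,c3) = G
(r7,c4) = E
(r7,c5) = F
(r7,c6) = C
(r4,c2) = G
(r4,c4) = A
(r4,c6) = E

D C E B G F A / F E D C B A G / G F C D A B E / B G F A D E C / E D A F C G B / C A B G E D F / A B G E F C D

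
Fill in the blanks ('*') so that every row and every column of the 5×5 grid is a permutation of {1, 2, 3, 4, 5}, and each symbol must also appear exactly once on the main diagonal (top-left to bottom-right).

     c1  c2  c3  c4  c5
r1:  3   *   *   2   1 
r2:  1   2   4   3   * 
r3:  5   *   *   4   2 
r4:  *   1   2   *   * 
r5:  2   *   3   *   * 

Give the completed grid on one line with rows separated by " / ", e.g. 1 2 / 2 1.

(r1,c3) = 5
(r2,c5) = 5
(r3,c2) = 3
(r3,c3) = 1
(r4,c1) = 4
(r4,c4) = 5
(r4,c5) = 3
(r5,c4) = 1
(r5,c5) = 4
(r1,c2) = 4
(r5,c2) = 5

3 4 5 2 1 / 1 2 4 3 5 / 5 3 1 4 2 / 4 1 2 5 3 / 2 5 3 1 4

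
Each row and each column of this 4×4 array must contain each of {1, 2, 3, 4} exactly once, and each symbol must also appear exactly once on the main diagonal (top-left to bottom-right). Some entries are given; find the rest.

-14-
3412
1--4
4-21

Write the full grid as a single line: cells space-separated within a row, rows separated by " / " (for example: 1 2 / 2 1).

2 1 4 3 / 3 4 1 2 / 1 2 3 4 / 4 3 2 1

row 1 has {1,4}; column 1 has {1,3,4}; the diagonal has {1,4} — only 2 is left for (r1,c1).
row 1 has {1,2,4}; column 4 has {1,2,4} — only 3 is left for (r1,c4).
row 3 has {1,4}; column 3 has {1,2,4}; the diagonal has {1,2,4} — only 3 is left for (r3,c3).
row 4 has {1,2,4}; column 2 has {1,4} — only 3 is left for (r4,c2).
row 3 has {1,3,4}; column 2 has {1,3,4} — only 2 is left for (r3,c2).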